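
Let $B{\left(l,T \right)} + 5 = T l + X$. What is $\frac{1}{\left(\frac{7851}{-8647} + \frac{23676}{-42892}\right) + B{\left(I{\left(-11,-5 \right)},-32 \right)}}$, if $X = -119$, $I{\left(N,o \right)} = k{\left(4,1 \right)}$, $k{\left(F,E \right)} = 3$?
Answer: $- \frac{92721781}{20534159686} \approx -0.0045155$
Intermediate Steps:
$I{\left(N,o \right)} = 3$
$B{\left(l,T \right)} = -124 + T l$ ($B{\left(l,T \right)} = -5 + \left(T l - 119\right) = -5 + \left(-119 + T l\right) = -124 + T l$)
$\frac{1}{\left(\frac{7851}{-8647} + \frac{23676}{-42892}\right) + B{\left(I{\left(-11,-5 \right)},-32 \right)}} = \frac{1}{\left(\frac{7851}{-8647} + \frac{23676}{-42892}\right) - 220} = \frac{1}{\left(7851 \left(- \frac{1}{8647}\right) + 23676 \left(- \frac{1}{42892}\right)\right) - 220} = \frac{1}{\left(- \frac{7851}{8647} - \frac{5919}{10723}\right) - 220} = \frac{1}{- \frac{135367866}{92721781} - 220} = \frac{1}{- \frac{20534159686}{92721781}} = - \frac{92721781}{20534159686}$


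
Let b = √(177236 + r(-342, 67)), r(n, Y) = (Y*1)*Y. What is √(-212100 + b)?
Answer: √(-212100 + 5*√7269) ≈ 460.08*I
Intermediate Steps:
r(n, Y) = Y² (r(n, Y) = Y*Y = Y²)
b = 5*√7269 (b = √(177236 + 67²) = √(177236 + 4489) = √181725 = 5*√7269 ≈ 426.29)
√(-212100 + b) = √(-212100 + 5*√7269)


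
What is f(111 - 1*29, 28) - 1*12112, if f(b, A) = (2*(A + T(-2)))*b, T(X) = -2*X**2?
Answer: -8832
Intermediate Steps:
f(b, A) = b*(-16 + 2*A) (f(b, A) = (2*(A - 2*(-2)**2))*b = (2*(A - 2*4))*b = (2*(A - 8))*b = (2*(-8 + A))*b = (-16 + 2*A)*b = b*(-16 + 2*A))
f(111 - 1*29, 28) - 1*12112 = 2*(111 - 1*29)*(-8 + 28) - 1*12112 = 2*(111 - 29)*20 - 12112 = 2*82*20 - 12112 = 3280 - 12112 = -8832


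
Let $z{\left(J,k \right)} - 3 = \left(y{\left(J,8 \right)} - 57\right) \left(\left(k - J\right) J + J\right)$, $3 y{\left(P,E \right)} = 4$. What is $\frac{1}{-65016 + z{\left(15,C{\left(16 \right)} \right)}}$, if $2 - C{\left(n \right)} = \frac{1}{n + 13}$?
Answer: $- \frac{29}{1593962} \approx -1.8194 \cdot 10^{-5}$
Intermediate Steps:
$C{\left(n \right)} = 2 - \frac{1}{13 + n}$ ($C{\left(n \right)} = 2 - \frac{1}{n + 13} = 2 - \frac{1}{13 + n}$)
$y{\left(P,E \right)} = \frac{4}{3}$ ($y{\left(P,E \right)} = \frac{1}{3} \cdot 4 = \frac{4}{3}$)
$z{\left(J,k \right)} = 3 - \frac{167 J}{3} - \frac{167 J \left(k - J\right)}{3}$ ($z{\left(J,k \right)} = 3 + \left(\frac{4}{3} - 57\right) \left(\left(k - J\right) J + J\right) = 3 - \frac{167 \left(J \left(k - J\right) + J\right)}{3} = 3 - \frac{167 \left(J + J \left(k - J\right)\right)}{3} = 3 - \left(\frac{167 J}{3} + \frac{167 J \left(k - J\right)}{3}\right) = 3 - \frac{167 J}{3} - \frac{167 J \left(k - J\right)}{3}$)
$\frac{1}{-65016 + z{\left(15,C{\left(16 \right)} \right)}} = \frac{1}{-65016 + \left(3 - 835 + \frac{167 \cdot 15^{2}}{3} - 835 \frac{25 + 2 \cdot 16}{13 + 16}\right)} = \frac{1}{-65016 + \left(3 - 835 + \frac{167}{3} \cdot 225 - 835 \frac{25 + 32}{29}\right)} = \frac{1}{-65016 + \left(3 - 835 + 12525 - 835 \cdot \frac{1}{29} \cdot 57\right)} = \frac{1}{-65016 + \left(3 - 835 + 12525 - 835 \cdot \frac{57}{29}\right)} = \frac{1}{-65016 + \left(3 - 835 + 12525 - \frac{47595}{29}\right)} = \frac{1}{-65016 + \frac{291502}{29}} = \frac{1}{- \frac{1593962}{29}} = - \frac{29}{1593962}$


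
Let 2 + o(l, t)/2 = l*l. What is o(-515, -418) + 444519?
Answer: 974965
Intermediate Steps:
o(l, t) = -4 + 2*l² (o(l, t) = -4 + 2*(l*l) = -4 + 2*l²)
o(-515, -418) + 444519 = (-4 + 2*(-515)²) + 444519 = (-4 + 2*265225) + 444519 = (-4 + 530450) + 444519 = 530446 + 444519 = 974965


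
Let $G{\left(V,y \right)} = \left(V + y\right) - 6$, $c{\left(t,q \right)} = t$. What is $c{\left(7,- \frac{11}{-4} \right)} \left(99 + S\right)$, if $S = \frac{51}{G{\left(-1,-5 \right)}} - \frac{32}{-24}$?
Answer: $\frac{8071}{12} \approx 672.58$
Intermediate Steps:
$G{\left(V,y \right)} = -6 + V + y$
$S = - \frac{35}{12}$ ($S = \frac{51}{-6 - 1 - 5} - \frac{32}{-24} = \frac{51}{-12} - - \frac{4}{3} = 51 \left(- \frac{1}{12}\right) + \frac{4}{3} = - \frac{17}{4} + \frac{4}{3} = - \frac{35}{12} \approx -2.9167$)
$c{\left(7,- \frac{11}{-4} \right)} \left(99 + S\right) = 7 \left(99 - \frac{35}{12}\right) = 7 \cdot \frac{1153}{12} = \frac{8071}{12}$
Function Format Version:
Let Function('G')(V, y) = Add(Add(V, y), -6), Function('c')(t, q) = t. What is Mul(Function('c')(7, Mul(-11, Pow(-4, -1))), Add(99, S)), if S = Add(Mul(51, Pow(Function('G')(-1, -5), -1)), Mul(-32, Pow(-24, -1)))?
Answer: Rational(8071, 12) ≈ 672.58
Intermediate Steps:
Function('G')(V, y) = Add(-6, V, y)
S = Rational(-35, 12) (S = Add(Mul(51, Pow(Add(-6, -1, -5), -1)), Mul(-32, Pow(-24, -1))) = Add(Mul(51, Pow(-12, -1)), Mul(-32, Rational(-1, 24))) = Add(Mul(51, Rational(-1, 12)), Rational(4, 3)) = Add(Rational(-17, 4), Rational(4, 3)) = Rational(-35, 12) ≈ -2.9167)
Mul(Function('c')(7, Mul(-11, Pow(-4, -1))), Add(99, S)) = Mul(7, Add(99, Rational(-35, 12))) = Mul(7, Rational(1153, 12)) = Rational(8071, 12)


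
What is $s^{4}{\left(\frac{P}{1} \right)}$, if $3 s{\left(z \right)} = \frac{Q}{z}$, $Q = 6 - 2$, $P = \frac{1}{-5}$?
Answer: $\frac{160000}{81} \approx 1975.3$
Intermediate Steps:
$P = - \frac{1}{5} \approx -0.2$
$Q = 4$
$s{\left(z \right)} = \frac{4}{3 z}$ ($s{\left(z \right)} = \frac{4 \frac{1}{z}}{3} = \frac{4}{3 z}$)
$s^{4}{\left(\frac{P}{1} \right)} = \left(\frac{4}{3 \left(- \frac{1}{5 \cdot 1}\right)}\right)^{4} = \left(\frac{4}{3 \left(\left(- \frac{1}{5}\right) 1\right)}\right)^{4} = \left(\frac{4}{3 \left(- \frac{1}{5}\right)}\right)^{4} = \left(\frac{4}{3} \left(-5\right)\right)^{4} = \left(- \frac{20}{3}\right)^{4} = \frac{160000}{81}$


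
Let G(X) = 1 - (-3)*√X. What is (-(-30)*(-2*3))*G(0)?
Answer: -180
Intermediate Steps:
G(X) = 1 + 3*√X
(-(-30)*(-2*3))*G(0) = (-(-30)*(-2*3))*(1 + 3*√0) = (-(-30)*(-6))*(1 + 3*0) = (-30*6)*(1 + 0) = -180*1 = -180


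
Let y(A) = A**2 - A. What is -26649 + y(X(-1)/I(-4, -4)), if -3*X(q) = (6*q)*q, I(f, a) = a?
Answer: -106597/4 ≈ -26649.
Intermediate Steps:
X(q) = -2*q**2 (X(q) = -6*q*q/3 = -2*q**2)
-26649 + y(X(-1)/I(-4, -4)) = -26649 + (-2*(-1)**2/(-4))*(-1 - 2*(-1)**2/(-4)) = -26649 + (-2*1*(-1/4))*(-1 - 2*1*(-1/4)) = -26649 + (-2*(-1/4))*(-1 - 2*(-1/4)) = -26649 + (-1 + 1/2)/2 = -26649 + (1/2)*(-1/2) = -26649 - 1/4 = -106597/4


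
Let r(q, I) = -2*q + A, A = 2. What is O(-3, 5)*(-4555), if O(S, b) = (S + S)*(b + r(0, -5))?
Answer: 191310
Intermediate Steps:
r(q, I) = 2 - 2*q (r(q, I) = -2*q + 2 = 2 - 2*q)
O(S, b) = 2*S*(2 + b) (O(S, b) = (S + S)*(b + (2 - 2*0)) = (2*S)*(b + (2 + 0)) = (2*S)*(b + 2) = (2*S)*(2 + b) = 2*S*(2 + b))
O(-3, 5)*(-4555) = (2*(-3)*(2 + 5))*(-4555) = (2*(-3)*7)*(-4555) = -42*(-4555) = 191310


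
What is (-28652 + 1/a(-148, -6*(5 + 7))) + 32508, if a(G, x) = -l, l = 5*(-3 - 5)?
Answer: 154241/40 ≈ 3856.0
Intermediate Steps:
l = -40 (l = 5*(-8) = -40)
a(G, x) = 40 (a(G, x) = -1*(-40) = 40)
(-28652 + 1/a(-148, -6*(5 + 7))) + 32508 = (-28652 + 1/40) + 32508 = -1146079/40 + 32508 = 154241/40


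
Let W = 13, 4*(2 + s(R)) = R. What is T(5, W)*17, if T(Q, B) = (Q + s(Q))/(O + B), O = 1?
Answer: 289/56 ≈ 5.1607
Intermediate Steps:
s(R) = -2 + R/4
T(Q, B) = (-2 + 5*Q/4)/(1 + B) (T(Q, B) = (Q + (-2 + Q/4))/(1 + B) = (-2 + 5*Q/4)/(1 + B))
T(5, W)*17 = ((-8 + 5*5)/(4*(1 + 13)))*17 = ((¼)*(-8 + 25)/14)*17 = ((¼)*(1/14)*17)*17 = (17/56)*17 = 289/56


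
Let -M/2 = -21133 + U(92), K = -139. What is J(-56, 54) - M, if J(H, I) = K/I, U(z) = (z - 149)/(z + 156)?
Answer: -141516725/3348 ≈ -42269.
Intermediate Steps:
U(z) = (-149 + z)/(156 + z)
J(H, I) = -139/I
M = 5241041/124 (M = -2*(-21133 + (-149 + 92)/(156 + 92)) = -2*(-21133 - 57/248) = -2*(-5241041/248) = 5241041/124 ≈ 42266.)
J(-56, 54) - M = -139/54 - 1*5241041/124 = -139*1/54 - 5241041/124 = -139/54 - 5241041/124 = -141516725/3348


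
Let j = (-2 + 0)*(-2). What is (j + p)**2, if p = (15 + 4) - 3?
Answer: 400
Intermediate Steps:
p = 16 (p = 19 - 3 = 16)
j = 4 (j = -2*(-2) = 4)
(j + p)**2 = (4 + 16)**2 = 20**2 = 400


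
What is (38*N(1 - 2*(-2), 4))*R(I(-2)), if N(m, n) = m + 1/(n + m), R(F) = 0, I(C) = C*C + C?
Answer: 0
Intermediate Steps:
I(C) = C + C² (I(C) = C² + C = C + C²)
N(m, n) = m + 1/(m + n)
(38*N(1 - 2*(-2), 4))*R(I(-2)) = (38*((1 + (1 - 2*(-2))² + (1 - 2*(-2))*4)/((1 - 2*(-2)) + 4)))*0 = (38*((1 + (1 + 4)² + (1 + 4)*4)/((1 + 4) + 4)))*0 = (38*((1 + 5² + 5*4)/(5 + 4)))*0 = (38*((1 + 25 + 20)/9))*0 = (38*((⅑)*46))*0 = (38*(46/9))*0 = (1748/9)*0 = 0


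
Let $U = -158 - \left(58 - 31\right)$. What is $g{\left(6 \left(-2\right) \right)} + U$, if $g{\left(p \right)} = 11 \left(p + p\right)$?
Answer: $-449$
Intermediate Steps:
$g{\left(p \right)} = 22 p$ ($g{\left(p \right)} = 11 \cdot 2 p = 22 p$)
$U = -185$ ($U = -158 - 27 = -185$)
$g{\left(6 \left(-2\right) \right)} + U = 22 \cdot 6 \left(-2\right) - 185 = 22 \left(-12\right) - 185 = -264 - 185 = -449$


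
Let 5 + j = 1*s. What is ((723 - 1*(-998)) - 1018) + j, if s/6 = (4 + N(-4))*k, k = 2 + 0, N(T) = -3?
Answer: 710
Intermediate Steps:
k = 2
s = 12 (s = 6*((4 - 3)*2) = 6*(1*2) = 6*2 = 12)
j = 7 (j = -5 + 1*12 = -5 + 12 = 7)
((723 - 1*(-998)) - 1018) + j = ((723 - 1*(-998)) - 1018) + 7 = ((723 + 998) - 1018) + 7 = (1721 - 1018) + 7 = 703 + 7 = 710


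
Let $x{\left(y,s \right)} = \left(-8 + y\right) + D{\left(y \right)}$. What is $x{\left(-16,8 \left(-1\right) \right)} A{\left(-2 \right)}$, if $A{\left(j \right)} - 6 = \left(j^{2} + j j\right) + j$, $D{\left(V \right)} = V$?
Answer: $-480$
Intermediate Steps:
$x{\left(y,s \right)} = -8 + 2 y$ ($x{\left(y,s \right)} = \left(-8 + y\right) + y = -8 + 2 y$)
$A{\left(j \right)} = 6 + j + 2 j^{2}$ ($A{\left(j \right)} = 6 + \left(\left(j^{2} + j j\right) + j\right) = 6 + \left(\left(j^{2} + j^{2}\right) + j\right) = 6 + \left(2 j^{2} + j\right) = 6 + \left(j + 2 j^{2}\right) = 6 + j + 2 j^{2}$)
$x{\left(-16,8 \left(-1\right) \right)} A{\left(-2 \right)} = \left(-8 + 2 \left(-16\right)\right) \left(6 - 2 + 2 \left(-2\right)^{2}\right) = \left(-8 - 32\right) \left(6 - 2 + 2 \cdot 4\right) = - 40 \left(6 - 2 + 8\right) = \left(-40\right) 12 = -480$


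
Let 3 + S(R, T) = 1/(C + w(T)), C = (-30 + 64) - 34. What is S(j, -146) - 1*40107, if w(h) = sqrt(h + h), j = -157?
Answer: -40110 - I*sqrt(73)/146 ≈ -40110.0 - 0.058521*I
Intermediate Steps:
w(h) = sqrt(2)*sqrt(h) (w(h) = sqrt(2*h) = sqrt(2)*sqrt(h))
C = 0 (C = 34 - 34 = 0)
S(R, T) = -3 + sqrt(2)/(2*sqrt(T)) (S(R, T) = -3 + 1/(0 + sqrt(2)*sqrt(T)) = -3 + 1/(sqrt(2)*sqrt(T)) = -3 + sqrt(2)/(2*sqrt(T)))
S(j, -146) - 1*40107 = (-3 + sqrt(2)/(2*sqrt(-146))) - 1*40107 = (-3 + sqrt(2)*(-I*sqrt(146)/146)/2) - 40107 = (-3 - I*sqrt(73)/146) - 40107 = -40110 - I*sqrt(73)/146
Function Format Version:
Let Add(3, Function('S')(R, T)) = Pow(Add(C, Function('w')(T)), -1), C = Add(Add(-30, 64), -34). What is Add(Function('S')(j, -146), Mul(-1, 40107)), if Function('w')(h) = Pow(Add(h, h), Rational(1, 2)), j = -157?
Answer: Add(-40110, Mul(Rational(-1, 146), I, Pow(73, Rational(1, 2)))) ≈ Add(-40110., Mul(-0.058521, I))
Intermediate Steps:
Function('w')(h) = Mul(Pow(2, Rational(1, 2)), Pow(h, Rational(1, 2))) (Function('w')(h) = Pow(Mul(2, h), Rational(1, 2)) = Mul(Pow(2, Rational(1, 2)), Pow(h, Rational(1, 2))))
C = 0 (C = Add(34, -34) = 0)
Function('S')(R, T) = Add(-3, Mul(Rational(1, 2), Pow(2, Rational(1, 2)), Pow(T, Rational(-1, 2)))) (Function('S')(R, T) = Add(-3, Pow(Add(0, Mul(Pow(2, Rational(1, 2)), Pow(T, Rational(1, 2)))), -1)) = Add(-3, Pow(Mul(Pow(2, Rational(1, 2)), Pow(T, Rational(1, 2))), -1)) = Add(-3, Mul(Rational(1, 2), Pow(2, Rational(1, 2)), Pow(T, Rational(-1, 2)))))
Add(Function('S')(j, -146), Mul(-1, 40107)) = Add(Add(-3, Mul(Rational(1, 2), Pow(2, Rational(1, 2)), Pow(-146, Rational(-1, 2)))), Mul(-1, 40107)) = Add(Add(-3, Mul(Rational(1, 2), Pow(2, Rational(1, 2)), Mul(Rational(-1, 146), I, Pow(146, Rational(1, 2))))), -40107) = Add(Add(-3, Mul(Rational(-1, 146), I, Pow(73, Rational(1, 2)))), -40107) = Add(-40110, Mul(Rational(-1, 146), I, Pow(73, Rational(1, 2))))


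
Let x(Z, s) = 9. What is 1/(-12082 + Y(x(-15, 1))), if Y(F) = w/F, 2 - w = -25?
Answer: -1/12079 ≈ -8.2788e-5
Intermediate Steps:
w = 27 (w = 2 - 1*(-25) = 2 + 25 = 27)
Y(F) = 27/F
1/(-12082 + Y(x(-15, 1))) = 1/(-12082 + 27/9) = 1/(-12082 + 27*(1/9)) = 1/(-12082 + 3) = 1/(-12079) = -1/12079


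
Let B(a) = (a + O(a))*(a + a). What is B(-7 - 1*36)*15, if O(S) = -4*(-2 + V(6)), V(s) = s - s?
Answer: 45150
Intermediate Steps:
V(s) = 0
O(S) = 8 (O(S) = -4*(-2 + 0) = -4*(-2) = 8)
B(a) = 2*a*(8 + a) (B(a) = (a + 8)*(a + a) = (8 + a)*(2*a) = 2*a*(8 + a))
B(-7 - 1*36)*15 = (2*(-7 - 1*36)*(8 + (-7 - 1*36)))*15 = (2*(-7 - 36)*(8 + (-7 - 36)))*15 = (2*(-43)*(8 - 43))*15 = (2*(-43)*(-35))*15 = 3010*15 = 45150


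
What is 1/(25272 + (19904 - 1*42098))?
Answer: 1/3078 ≈ 0.00032489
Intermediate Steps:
1/(25272 + (19904 - 1*42098)) = 1/(25272 + (19904 - 42098)) = 1/(25272 - 22194) = 1/3078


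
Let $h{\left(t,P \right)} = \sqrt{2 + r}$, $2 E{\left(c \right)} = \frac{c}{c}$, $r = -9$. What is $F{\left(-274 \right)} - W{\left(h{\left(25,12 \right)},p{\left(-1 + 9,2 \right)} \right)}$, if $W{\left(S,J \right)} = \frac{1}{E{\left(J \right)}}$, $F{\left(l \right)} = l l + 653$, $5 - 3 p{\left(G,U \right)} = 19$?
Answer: $75727$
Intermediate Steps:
$p{\left(G,U \right)} = - \frac{14}{3}$ ($p{\left(G,U \right)} = \frac{5}{3} - \frac{19}{3} = - \frac{14}{3}$)
$E{\left(c \right)} = \frac{1}{2}$ ($E{\left(c \right)} = \frac{c \frac{1}{c}}{2} = \frac{1}{2} \cdot 1 = \frac{1}{2}$)
$F{\left(l \right)} = 653 + l^{2}$ ($F{\left(l \right)} = l^{2} + 653 = 653 + l^{2}$)
$h{\left(t,P \right)} = i \sqrt{7}$ ($h{\left(t,P \right)} = \sqrt{2 - 9} = \sqrt{-7} = i \sqrt{7}$)
$W{\left(S,J \right)} = 2$ ($W{\left(S,J \right)} = \frac{1}{\frac{1}{2}} = 2$)
$F{\left(-274 \right)} - W{\left(h{\left(25,12 \right)},p{\left(-1 + 9,2 \right)} \right)} = \left(653 + \left(-274\right)^{2}\right) - 2 = \left(653 + 75076\right) - 2 = 75729 - 2 = 75727$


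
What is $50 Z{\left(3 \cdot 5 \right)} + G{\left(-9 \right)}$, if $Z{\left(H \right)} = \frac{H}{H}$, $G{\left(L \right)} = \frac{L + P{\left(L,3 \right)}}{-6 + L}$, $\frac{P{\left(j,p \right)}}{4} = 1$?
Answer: $\frac{151}{3} \approx 50.333$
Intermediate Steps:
$P{\left(j,p \right)} = 4$ ($P{\left(j,p \right)} = 4 \cdot 1 = 4$)
$G{\left(L \right)} = \frac{4 + L}{-6 + L}$ ($G{\left(L \right)} = \frac{L + 4}{-6 + L} = \frac{4 + L}{-6 + L}$)
$Z{\left(H \right)} = 1$
$50 Z{\left(3 \cdot 5 \right)} + G{\left(-9 \right)} = 50 \cdot 1 + \frac{4 - 9}{-6 - 9} = 50 + \frac{1}{-15} \left(-5\right) = 50 - - \frac{1}{3} = 50 + \frac{1}{3} = \frac{151}{3}$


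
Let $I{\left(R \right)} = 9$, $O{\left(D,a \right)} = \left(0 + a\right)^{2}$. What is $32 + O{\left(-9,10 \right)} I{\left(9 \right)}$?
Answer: $932$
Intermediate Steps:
$O{\left(D,a \right)} = a^{2}$
$32 + O{\left(-9,10 \right)} I{\left(9 \right)} = 32 + 10^{2} \cdot 9 = 32 + 100 \cdot 9 = 32 + 900 = 932$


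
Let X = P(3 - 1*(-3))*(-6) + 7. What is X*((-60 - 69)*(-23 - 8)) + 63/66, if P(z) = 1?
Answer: 87999/22 ≈ 4000.0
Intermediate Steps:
X = 1 (X = 1*(-6) + 7 = -6 + 7 = 1)
X*((-60 - 69)*(-23 - 8)) + 63/66 = 1*((-60 - 69)*(-23 - 8)) + 63/66 = 1*(-129*(-31)) + 63*(1/66) = 1*3999 + 21/22 = 3999 + 21/22 = 87999/22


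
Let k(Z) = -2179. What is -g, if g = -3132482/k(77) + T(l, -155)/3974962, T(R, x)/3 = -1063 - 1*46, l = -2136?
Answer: -12451489666151/8661442198 ≈ -1437.6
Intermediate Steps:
T(R, x) = -3327 (T(R, x) = 3*(-1063 - 1*46) = 3*(-1063 - 46) = 3*(-1109) = -3327)
g = 12451489666151/8661442198 (g = -3132482/(-2179) - 3327/3974962 = -3132482*(-1/2179) - 3327*1/3974962 = 3132482/2179 - 3327/3974962 = 12451489666151/8661442198 ≈ 1437.6)
-g = -1*12451489666151/8661442198 = -12451489666151/8661442198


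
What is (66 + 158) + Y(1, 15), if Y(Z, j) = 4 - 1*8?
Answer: 220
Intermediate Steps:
Y(Z, j) = -4 (Y(Z, j) = 4 - 8 = -4)
(66 + 158) + Y(1, 15) = (66 + 158) - 4 = 224 - 4 = 220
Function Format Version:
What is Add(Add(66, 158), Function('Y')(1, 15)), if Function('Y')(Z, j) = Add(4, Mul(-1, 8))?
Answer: 220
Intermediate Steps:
Function('Y')(Z, j) = -4 (Function('Y')(Z, j) = Add(4, -8) = -4)
Add(Add(66, 158), Function('Y')(1, 15)) = Add(Add(66, 158), -4) = Add(224, -4) = 220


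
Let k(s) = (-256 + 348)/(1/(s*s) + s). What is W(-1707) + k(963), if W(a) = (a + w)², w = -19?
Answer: 665120704573099/223264087 ≈ 2.9791e+6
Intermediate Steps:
k(s) = 92/(s + s⁻²) (k(s) = 92/(1/(s²) + s) = 92/(s⁻² + s) = 92/(s + s⁻²))
W(a) = (-19 + a)² (W(a) = (a - 19)² = (-19 + a)²)
W(-1707) + k(963) = (-19 - 1707)² + 92*963²/(1 + 963³) = (-1726)² + 92*927369/(1 + 893056347) = 2979076 + 92*927369/893056348 = 2979076 + 92*927369*(1/893056348) = 2979076 + 21329487/223264087 = 665120704573099/223264087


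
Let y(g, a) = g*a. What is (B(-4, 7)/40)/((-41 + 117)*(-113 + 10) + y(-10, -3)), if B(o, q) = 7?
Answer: -1/44560 ≈ -2.2442e-5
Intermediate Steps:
y(g, a) = a*g
(B(-4, 7)/40)/((-41 + 117)*(-113 + 10) + y(-10, -3)) = (7/40)/((-41 + 117)*(-113 + 10) - 3*(-10)) = (7*(1/40))/(76*(-103) + 30) = (7/40)/(-7828 + 30) = (7/40)/(-7798) = -1/7798*7/40 = -1/44560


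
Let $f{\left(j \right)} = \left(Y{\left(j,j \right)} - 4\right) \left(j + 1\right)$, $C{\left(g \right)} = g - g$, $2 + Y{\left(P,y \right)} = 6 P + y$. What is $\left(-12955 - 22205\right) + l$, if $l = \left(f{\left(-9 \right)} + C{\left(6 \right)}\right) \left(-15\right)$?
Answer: $-43440$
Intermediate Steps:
$Y{\left(P,y \right)} = -2 + y + 6 P$ ($Y{\left(P,y \right)} = -2 + \left(6 P + y\right) = -2 + \left(y + 6 P\right) = -2 + y + 6 P$)
$C{\left(g \right)} = 0$
$f{\left(j \right)} = \left(1 + j\right) \left(-6 + 7 j\right)$ ($f{\left(j \right)} = \left(\left(-2 + j + 6 j\right) - 4\right) \left(j + 1\right) = \left(\left(-2 + 7 j\right) - 4\right) \left(1 + j\right) = \left(-6 + 7 j\right) \left(1 + j\right) = \left(1 + j\right) \left(-6 + 7 j\right)$)
$l = -8280$ ($l = \left(\left(-6 - 9 + 7 \left(-9\right)^{2}\right) + 0\right) \left(-15\right) = \left(\left(-6 - 9 + 7 \cdot 81\right) + 0\right) \left(-15\right) = \left(\left(-6 - 9 + 567\right) + 0\right) \left(-15\right) = \left(552 + 0\right) \left(-15\right) = 552 \left(-15\right) = -8280$)
$\left(-12955 - 22205\right) + l = \left(-12955 - 22205\right) - 8280 = -35160 - 8280 = -43440$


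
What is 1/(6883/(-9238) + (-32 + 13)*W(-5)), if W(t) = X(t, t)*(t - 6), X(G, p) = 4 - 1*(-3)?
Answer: 9238/13508311 ≈ 0.00068387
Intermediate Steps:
X(G, p) = 7 (X(G, p) = 4 + 3 = 7)
W(t) = -42 + 7*t (W(t) = 7*(t - 6) = 7*(-6 + t) = -42 + 7*t)
1/(6883/(-9238) + (-32 + 13)*W(-5)) = 1/(6883/(-9238) + (-32 + 13)*(-42 + 7*(-5))) = 1/(6883*(-1/9238) - 19*(-42 - 35)) = 1/(-6883/9238 - 19*(-77)) = 1/(-6883/9238 + 1463) = 1/(13508311/9238) = 9238/13508311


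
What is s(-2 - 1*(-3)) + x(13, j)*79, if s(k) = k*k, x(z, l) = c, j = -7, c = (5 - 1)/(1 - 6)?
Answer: -311/5 ≈ -62.200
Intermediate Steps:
c = -⅘ (c = 4/(-5) = 4*(-⅕) = -⅘ ≈ -0.80000)
x(z, l) = -⅘
s(k) = k²
s(-2 - 1*(-3)) + x(13, j)*79 = (-2 - 1*(-3))² - ⅘*79 = (-2 + 3)² - 316/5 = 1² - 316/5 = 1 - 316/5 = -311/5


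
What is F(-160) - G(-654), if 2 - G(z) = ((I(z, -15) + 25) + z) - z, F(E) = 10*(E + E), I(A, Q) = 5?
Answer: -3172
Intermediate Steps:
F(E) = 20*E (F(E) = 10*(2*E) = 20*E)
G(z) = -28 (G(z) = 2 - (((5 + 25) + z) - z) = 2 - ((30 + z) - z) = 2 - 1*30 = 2 - 30 = -28)
F(-160) - G(-654) = 20*(-160) - 1*(-28) = -3200 + 28 = -3172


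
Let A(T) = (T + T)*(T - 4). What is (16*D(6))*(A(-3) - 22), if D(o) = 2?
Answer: 640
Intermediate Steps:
A(T) = 2*T*(-4 + T) (A(T) = (2*T)*(-4 + T) = 2*T*(-4 + T))
(16*D(6))*(A(-3) - 22) = (16*2)*(2*(-3)*(-4 - 3) - 22) = 32*(2*(-3)*(-7) - 22) = 32*(42 - 22) = 32*20 = 640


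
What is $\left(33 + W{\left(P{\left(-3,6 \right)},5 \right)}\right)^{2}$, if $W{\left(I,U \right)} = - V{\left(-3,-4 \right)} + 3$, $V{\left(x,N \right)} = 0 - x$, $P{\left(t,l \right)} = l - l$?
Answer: $1089$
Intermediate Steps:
$P{\left(t,l \right)} = 0$
$V{\left(x,N \right)} = - x$
$W{\left(I,U \right)} = 0$ ($W{\left(I,U \right)} = - \left(-1\right) \left(-3\right) + 3 = \left(-1\right) 3 + 3 = -3 + 3 = 0$)
$\left(33 + W{\left(P{\left(-3,6 \right)},5 \right)}\right)^{2} = \left(33 + 0\right)^{2} = 33^{2} = 1089$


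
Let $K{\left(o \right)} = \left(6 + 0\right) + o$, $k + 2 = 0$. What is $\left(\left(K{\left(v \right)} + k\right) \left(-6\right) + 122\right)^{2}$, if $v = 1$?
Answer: $8464$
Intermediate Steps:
$k = -2$ ($k = -2 + 0 = -2$)
$K{\left(o \right)} = 6 + o$
$\left(\left(K{\left(v \right)} + k\right) \left(-6\right) + 122\right)^{2} = \left(\left(\left(6 + 1\right) - 2\right) \left(-6\right) + 122\right)^{2} = \left(\left(7 - 2\right) \left(-6\right) + 122\right)^{2} = \left(5 \left(-6\right) + 122\right)^{2} = \left(-30 + 122\right)^{2} = 92^{2} = 8464$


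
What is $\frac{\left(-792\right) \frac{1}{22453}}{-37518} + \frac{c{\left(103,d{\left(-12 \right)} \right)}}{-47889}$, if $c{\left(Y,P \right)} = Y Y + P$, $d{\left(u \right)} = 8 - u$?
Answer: $- \frac{165810054857}{747060998489} \approx -0.22195$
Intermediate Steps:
$c{\left(Y,P \right)} = P + Y^{2}$ ($c{\left(Y,P \right)} = Y^{2} + P = P + Y^{2}$)
$\frac{\left(-792\right) \frac{1}{22453}}{-37518} + \frac{c{\left(103,d{\left(-12 \right)} \right)}}{-47889} = \frac{\left(-792\right) \frac{1}{22453}}{-37518} + \frac{\left(8 - -12\right) + 103^{2}}{-47889} = \left(-792\right) \frac{1}{22453} \left(- \frac{1}{37518}\right) + \left(\left(8 + 12\right) + 10609\right) \left(- \frac{1}{47889}\right) = \left(- \frac{792}{22453}\right) \left(- \frac{1}{37518}\right) + \left(20 + 10609\right) \left(- \frac{1}{47889}\right) = \frac{132}{140398609} + 10629 \left(- \frac{1}{47889}\right) = \frac{132}{140398609} - \frac{1181}{5321} = - \frac{165810054857}{747060998489}$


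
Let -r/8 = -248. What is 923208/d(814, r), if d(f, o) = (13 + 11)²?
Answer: 38467/24 ≈ 1602.8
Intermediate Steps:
r = 1984 (r = -8*(-248) = 1984)
d(f, o) = 576 (d(f, o) = 24² = 576)
923208/d(814, r) = 923208/576 = 923208*(1/576) = 38467/24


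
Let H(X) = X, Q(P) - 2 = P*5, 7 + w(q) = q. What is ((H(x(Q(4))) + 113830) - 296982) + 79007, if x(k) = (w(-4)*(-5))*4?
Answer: -103925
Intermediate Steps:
w(q) = -7 + q
Q(P) = 2 + 5*P (Q(P) = 2 + P*5 = 2 + 5*P)
x(k) = 220 (x(k) = ((-7 - 4)*(-5))*4 = -11*(-5)*4 = 55*4 = 220)
((H(x(Q(4))) + 113830) - 296982) + 79007 = ((220 + 113830) - 296982) + 79007 = (114050 - 296982) + 79007 = -182932 + 79007 = -103925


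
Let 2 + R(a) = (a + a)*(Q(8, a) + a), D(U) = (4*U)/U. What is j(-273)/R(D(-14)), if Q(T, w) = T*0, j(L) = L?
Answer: -91/10 ≈ -9.1000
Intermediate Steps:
Q(T, w) = 0
D(U) = 4
R(a) = -2 + 2*a² (R(a) = -2 + (a + a)*(0 + a) = -2 + (2*a)*a = -2 + 2*a²)
j(-273)/R(D(-14)) = -273/(-2 + 2*4²) = -273/(-2 + 2*16) = -273/(-2 + 32) = -273/30 = -273*1/30 = -91/10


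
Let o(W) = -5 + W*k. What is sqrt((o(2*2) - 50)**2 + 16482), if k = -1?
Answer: sqrt(19963) ≈ 141.29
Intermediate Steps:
o(W) = -5 - W (o(W) = -5 + W*(-1) = -5 - W)
sqrt((o(2*2) - 50)**2 + 16482) = sqrt(((-5 - 2*2) - 50)**2 + 16482) = sqrt(((-5 - 1*4) - 50)**2 + 16482) = sqrt(((-5 - 4) - 50)**2 + 16482) = sqrt((-9 - 50)**2 + 16482) = sqrt((-59)**2 + 16482) = sqrt(3481 + 16482) = sqrt(19963)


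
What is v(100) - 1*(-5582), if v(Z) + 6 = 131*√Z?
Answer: 6886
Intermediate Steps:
v(Z) = -6 + 131*√Z
v(100) - 1*(-5582) = (-6 + 131*√100) - 1*(-5582) = (-6 + 131*10) + 5582 = (-6 + 1310) + 5582 = 1304 + 5582 = 6886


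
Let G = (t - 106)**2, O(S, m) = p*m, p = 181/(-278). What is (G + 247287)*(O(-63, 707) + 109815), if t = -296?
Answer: 12430532961273/278 ≈ 4.4714e+10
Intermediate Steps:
p = -181/278 (p = 181*(-1/278) = -181/278 ≈ -0.65108)
O(S, m) = -181*m/278
G = 161604 (G = (-296 - 106)**2 = (-402)**2 = 161604)
(G + 247287)*(O(-63, 707) + 109815) = (161604 + 247287)*(-181/278*707 + 109815) = 408891*(-127967/278 + 109815) = 408891*(30400603/278) = 12430532961273/278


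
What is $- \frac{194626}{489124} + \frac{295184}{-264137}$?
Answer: $- \frac{97894753289}{64597872994} \approx -1.5154$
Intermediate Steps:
$- \frac{194626}{489124} + \frac{295184}{-264137} = \left(-194626\right) \frac{1}{489124} + 295184 \left(- \frac{1}{264137}\right) = - \frac{97313}{244562} - \frac{295184}{264137} = - \frac{97894753289}{64597872994}$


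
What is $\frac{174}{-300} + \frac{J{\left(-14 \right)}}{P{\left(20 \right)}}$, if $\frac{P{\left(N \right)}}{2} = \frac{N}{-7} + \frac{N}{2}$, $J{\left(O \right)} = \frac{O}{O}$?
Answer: $- \frac{51}{100} \approx -0.51$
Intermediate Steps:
$J{\left(O \right)} = 1$
$P{\left(N \right)} = \frac{5 N}{7}$ ($P{\left(N \right)} = 2 \left(\frac{N}{-7} + \frac{N}{2}\right) = 2 \left(N \left(- \frac{1}{7}\right) + N \frac{1}{2}\right) = 2 \left(- \frac{N}{7} + \frac{N}{2}\right) = 2 \frac{5 N}{14} = \frac{5 N}{7}$)
$\frac{174}{-300} + \frac{J{\left(-14 \right)}}{P{\left(20 \right)}} = \frac{174}{-300} + 1 \frac{1}{\frac{5}{7} \cdot 20} = 174 \left(- \frac{1}{300}\right) + 1 \frac{1}{\frac{100}{7}} = - \frac{29}{50} + 1 \cdot \frac{7}{100} = - \frac{29}{50} + \frac{7}{100} = - \frac{51}{100}$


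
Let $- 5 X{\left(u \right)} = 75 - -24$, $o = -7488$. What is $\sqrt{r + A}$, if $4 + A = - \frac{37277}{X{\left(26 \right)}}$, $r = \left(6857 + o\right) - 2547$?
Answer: $\frac{i \sqrt{1414963}}{33} \approx 36.046 i$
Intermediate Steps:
$X{\left(u \right)} = - \frac{99}{5}$ ($X{\left(u \right)} = - \frac{75 - -24}{5} = - \frac{75 + 24}{5} = \left(- \frac{1}{5}\right) 99 = - \frac{99}{5}$)
$r = -3178$ ($r = \left(6857 - 7488\right) - 2547 = -631 - 2547 = -3178$)
$A = \frac{185989}{99}$ ($A = -4 - \frac{37277}{- \frac{99}{5}} = -4 - - \frac{186385}{99} = -4 + \frac{186385}{99} = \frac{185989}{99} \approx 1878.7$)
$\sqrt{r + A} = \sqrt{-3178 + \frac{185989}{99}} = \sqrt{- \frac{128633}{99}} = \frac{i \sqrt{1414963}}{33}$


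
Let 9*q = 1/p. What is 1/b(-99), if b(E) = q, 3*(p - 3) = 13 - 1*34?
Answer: -36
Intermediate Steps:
p = -4 (p = 3 + (13 - 1*34)/3 = 3 + (13 - 34)/3 = 3 + (⅓)*(-21) = 3 - 7 = -4)
q = -1/36 (q = (⅑)/(-4) = (⅑)*(-¼) = -1/36 ≈ -0.027778)
b(E) = -1/36
1/b(-99) = 1/(-1/36) = -36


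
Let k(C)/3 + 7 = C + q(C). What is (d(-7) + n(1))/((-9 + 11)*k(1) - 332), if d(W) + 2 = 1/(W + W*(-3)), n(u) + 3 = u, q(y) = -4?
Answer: 55/5488 ≈ 0.010022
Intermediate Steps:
n(u) = -3 + u
k(C) = -33 + 3*C (k(C) = -21 + 3*(C - 4) = -21 + 3*(-4 + C) = -21 + (-12 + 3*C) = -33 + 3*C)
d(W) = -2 - 1/(2*W) (d(W) = -2 + 1/(W + W*(-3)) = -2 + 1/(W - 3*W) = -2 + 1/(-2*W) = -2 - 1/(2*W))
(d(-7) + n(1))/((-9 + 11)*k(1) - 332) = ((-2 - ½/(-7)) + (-3 + 1))/((-9 + 11)*(-33 + 3*1) - 332) = ((-2 - ½*(-⅐)) - 2)/(2*(-33 + 3) - 332) = ((-2 + 1/14) - 2)/(2*(-30) - 332) = (-27/14 - 2)/(-60 - 332) = -55/14/(-392) = -55/14*(-1/392) = 55/5488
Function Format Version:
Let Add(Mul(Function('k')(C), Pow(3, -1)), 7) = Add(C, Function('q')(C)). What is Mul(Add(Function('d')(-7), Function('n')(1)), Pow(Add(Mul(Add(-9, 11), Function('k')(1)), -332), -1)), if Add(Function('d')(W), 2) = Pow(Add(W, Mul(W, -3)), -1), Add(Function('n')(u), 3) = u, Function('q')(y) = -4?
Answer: Rational(55, 5488) ≈ 0.010022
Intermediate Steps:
Function('n')(u) = Add(-3, u)
Function('k')(C) = Add(-33, Mul(3, C)) (Function('k')(C) = Add(-21, Mul(3, Add(C, -4))) = Add(-21, Mul(3, Add(-4, C))) = Add(-21, Add(-12, Mul(3, C))) = Add(-33, Mul(3, C)))
Function('d')(W) = Add(-2, Mul(Rational(-1, 2), Pow(W, -1))) (Function('d')(W) = Add(-2, Pow(Add(W, Mul(W, -3)), -1)) = Add(-2, Pow(Add(W, Mul(-3, W)), -1)) = Add(-2, Pow(Mul(-2, W), -1)) = Add(-2, Mul(Rational(-1, 2), Pow(W, -1))))
Mul(Add(Function('d')(-7), Function('n')(1)), Pow(Add(Mul(Add(-9, 11), Function('k')(1)), -332), -1)) = Mul(Add(Add(-2, Mul(Rational(-1, 2), Pow(-7, -1))), Add(-3, 1)), Pow(Add(Mul(Add(-9, 11), Add(-33, Mul(3, 1))), -332), -1)) = Mul(Add(Add(-2, Mul(Rational(-1, 2), Rational(-1, 7))), -2), Pow(Add(Mul(2, Add(-33, 3)), -332), -1)) = Mul(Add(Add(-2, Rational(1, 14)), -2), Pow(Add(Mul(2, -30), -332), -1)) = Mul(Add(Rational(-27, 14), -2), Pow(Add(-60, -332), -1)) = Mul(Rational(-55, 14), Pow(-392, -1)) = Mul(Rational(-55, 14), Rational(-1, 392)) = Rational(55, 5488)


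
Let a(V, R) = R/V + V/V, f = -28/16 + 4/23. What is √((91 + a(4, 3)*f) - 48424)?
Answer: I*√409113857/92 ≈ 219.85*I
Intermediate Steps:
f = -145/92 (f = -28*1/16 + 4*(1/23) = -7/4 + 4/23 = -145/92 ≈ -1.5761)
a(V, R) = 1 + R/V (a(V, R) = R/V + 1 = 1 + R/V)
√((91 + a(4, 3)*f) - 48424) = √((91 + ((3 + 4)/4)*(-145/92)) - 48424) = √((91 + ((¼)*7)*(-145/92)) - 48424) = √((91 + (7/4)*(-145/92)) - 48424) = √((91 - 1015/368) - 48424) = √(32473/368 - 48424) = √(-17787559/368) = I*√409113857/92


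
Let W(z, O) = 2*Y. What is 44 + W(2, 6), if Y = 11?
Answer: 66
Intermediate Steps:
W(z, O) = 22 (W(z, O) = 2*11 = 22)
44 + W(2, 6) = 44 + 22 = 66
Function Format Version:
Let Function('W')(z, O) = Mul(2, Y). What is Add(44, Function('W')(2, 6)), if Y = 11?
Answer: 66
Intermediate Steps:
Function('W')(z, O) = 22 (Function('W')(z, O) = Mul(2, 11) = 22)
Add(44, Function('W')(2, 6)) = Add(44, 22) = 66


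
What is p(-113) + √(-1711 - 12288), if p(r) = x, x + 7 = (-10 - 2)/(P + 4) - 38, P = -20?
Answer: -177/4 + I*√13999 ≈ -44.25 + 118.32*I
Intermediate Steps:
x = -177/4 (x = -7 + ((-10 - 2)/(-20 + 4) - 38) = -7 + (-12/(-16) - 38) = -7 + (-12*(-1/16) - 38) = -7 + (¾ - 38) = -7 - 149/4 = -177/4 ≈ -44.250)
p(r) = -177/4
p(-113) + √(-1711 - 12288) = -177/4 + √(-1711 - 12288) = -177/4 + √(-13999) = -177/4 + I*√13999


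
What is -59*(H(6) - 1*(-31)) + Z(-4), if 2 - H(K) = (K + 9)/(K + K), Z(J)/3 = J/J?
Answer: -7481/4 ≈ -1870.3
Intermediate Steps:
Z(J) = 3 (Z(J) = 3*(J/J) = 3*1 = 3)
H(K) = 2 - (9 + K)/(2*K) (H(K) = 2 - (K + 9)/(K + K) = 2 - (9 + K)/(2*K))
-59*(H(6) - 1*(-31)) + Z(-4) = -59*((3/2)*(-3 + 6)/6 - 1*(-31)) + 3 = -59*((3/2)*(⅙)*3 + 31) + 3 = -59*(¾ + 31) + 3 = -59*127/4 + 3 = -7493/4 + 3 = -7481/4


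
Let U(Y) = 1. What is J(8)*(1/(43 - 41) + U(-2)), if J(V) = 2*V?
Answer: 24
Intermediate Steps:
J(8)*(1/(43 - 41) + U(-2)) = (2*8)*(1/(43 - 41) + 1) = 16*(1/2 + 1) = 16*(3/2) = 24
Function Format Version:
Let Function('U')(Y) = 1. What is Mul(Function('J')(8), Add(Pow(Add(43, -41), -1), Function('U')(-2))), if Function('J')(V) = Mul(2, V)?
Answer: 24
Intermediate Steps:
Mul(Function('J')(8), Add(Pow(Add(43, -41), -1), Function('U')(-2))) = Mul(Mul(2, 8), Add(Pow(Add(43, -41), -1), 1)) = Mul(16, Add(Pow(2, -1), 1)) = Mul(16, Add(Rational(1, 2), 1)) = Mul(16, Rational(3, 2)) = 24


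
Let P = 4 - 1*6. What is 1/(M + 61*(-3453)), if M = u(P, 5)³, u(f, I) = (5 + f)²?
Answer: -1/209904 ≈ -4.7641e-6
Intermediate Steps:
P = -2 (P = 4 - 6 = -2)
M = 729 (M = ((5 - 2)²)³ = (3²)³ = 9³ = 729)
1/(M + 61*(-3453)) = 1/(729 + 61*(-3453)) = 1/(729 - 210633) = 1/(-209904) = -1/209904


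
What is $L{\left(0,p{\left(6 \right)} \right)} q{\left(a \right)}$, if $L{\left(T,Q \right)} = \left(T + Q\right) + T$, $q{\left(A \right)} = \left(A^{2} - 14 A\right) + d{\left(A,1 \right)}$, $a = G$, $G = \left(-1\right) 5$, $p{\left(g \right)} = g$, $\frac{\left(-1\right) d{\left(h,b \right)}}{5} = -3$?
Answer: $660$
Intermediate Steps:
$d{\left(h,b \right)} = 15$ ($d{\left(h,b \right)} = \left(-5\right) \left(-3\right) = 15$)
$G = -5$
$a = -5$
$q{\left(A \right)} = 15 + A^{2} - 14 A$ ($q{\left(A \right)} = \left(A^{2} - 14 A\right) + 15 = 15 + A^{2} - 14 A$)
$L{\left(T,Q \right)} = Q + 2 T$ ($L{\left(T,Q \right)} = \left(Q + T\right) + T = Q + 2 T$)
$L{\left(0,p{\left(6 \right)} \right)} q{\left(a \right)} = \left(6 + 2 \cdot 0\right) \left(15 + \left(-5\right)^{2} - -70\right) = \left(6 + 0\right) \left(15 + 25 + 70\right) = 6 \cdot 110 = 660$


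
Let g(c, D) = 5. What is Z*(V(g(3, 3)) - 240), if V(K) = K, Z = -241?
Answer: 56635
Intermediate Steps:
Z*(V(g(3, 3)) - 240) = -241*(5 - 240) = -241*(-235) = 56635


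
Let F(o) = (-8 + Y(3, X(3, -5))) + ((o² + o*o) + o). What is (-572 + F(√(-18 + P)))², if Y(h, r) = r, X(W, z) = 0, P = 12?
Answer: (592 - I*√6)² ≈ 3.5046e+5 - 2900.0*I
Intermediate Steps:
F(o) = -8 + o + 2*o² (F(o) = (-8 + 0) + ((o² + o*o) + o) = -8 + ((o² + o²) + o) = -8 + (2*o² + o) = -8 + (o + 2*o²) = -8 + o + 2*o²)
(-572 + F(√(-18 + P)))² = (-572 + (-8 + √(-18 + 12) + 2*(√(-18 + 12))²))² = (-572 + (-8 + √(-6) + 2*(√(-6))²))² = (-572 + (-8 + I*√6 + 2*(I*√6)²))² = (-572 + (-8 + I*√6 + 2*(-6)))² = (-572 + (-8 + I*√6 - 12))² = (-572 + (-20 + I*√6))² = (-592 + I*√6)²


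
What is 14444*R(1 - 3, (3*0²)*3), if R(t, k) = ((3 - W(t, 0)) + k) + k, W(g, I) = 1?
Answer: 28888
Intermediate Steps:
R(t, k) = 2 + 2*k (R(t, k) = ((3 - 1*1) + k) + k = ((3 - 1) + k) + k = (2 + k) + k = 2 + 2*k)
14444*R(1 - 3, (3*0²)*3) = 14444*(2 + 2*((3*0²)*3)) = 14444*(2 + 2*((3*0)*3)) = 14444*(2 + 2*(0*3)) = 14444*(2 + 2*0) = 14444*(2 + 0) = 14444*2 = 28888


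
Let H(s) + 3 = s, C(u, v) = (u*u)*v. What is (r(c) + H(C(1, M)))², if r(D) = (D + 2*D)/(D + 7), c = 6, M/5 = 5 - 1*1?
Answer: 57121/169 ≈ 337.99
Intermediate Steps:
M = 20 (M = 5*(5 - 1*1) = 5*(5 - 1) = 5*4 = 20)
C(u, v) = v*u² (C(u, v) = u²*v = v*u²)
H(s) = -3 + s
r(D) = 3*D/(7 + D) (r(D) = (3*D)/(7 + D) = 3*D/(7 + D))
(r(c) + H(C(1, M)))² = (3*6/(7 + 6) + (-3 + 20*1²))² = (3*6/13 + (-3 + 20*1))² = (3*6*(1/13) + (-3 + 20))² = (18/13 + 17)² = (239/13)² = 57121/169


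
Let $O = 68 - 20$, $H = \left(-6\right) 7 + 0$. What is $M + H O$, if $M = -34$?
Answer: $-2050$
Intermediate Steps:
$H = -42$ ($H = -42 + 0 = -42$)
$O = 48$
$M + H O = -34 - 2016 = -2050$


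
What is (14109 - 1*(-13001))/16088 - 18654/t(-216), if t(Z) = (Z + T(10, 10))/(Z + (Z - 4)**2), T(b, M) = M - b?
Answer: 301256078611/72396 ≈ 4.1612e+6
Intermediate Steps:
t(Z) = Z/(Z + (-4 + Z)**2) (t(Z) = (Z + (10 - 1*10))/(Z + (Z - 4)**2) = (Z + (10 - 10))/(Z + (-4 + Z)**2) = (Z + 0)/(Z + (-4 + Z)**2) = Z/(Z + (-4 + Z)**2))
(14109 - 1*(-13001))/16088 - 18654/t(-216) = (14109 - 1*(-13001))/16088 - (18654 - 3109*(-4 - 216)**2/36) = (14109 + 13001)*(1/16088) - 18654/((-216/(-216 + (-220)**2))) = 27110*(1/16088) - 18654/((-216/(-216 + 48400))) = 13555/8044 - 18654/((-216/48184)) = 13555/8044 - 18654/((-216*1/48184)) = 13555/8044 - 18654/(-27/6023) = 13555/8044 - 18654*(-6023/27) = 13555/8044 + 37451014/9 = 301256078611/72396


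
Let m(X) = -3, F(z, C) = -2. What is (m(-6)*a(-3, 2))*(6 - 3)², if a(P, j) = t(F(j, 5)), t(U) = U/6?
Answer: 9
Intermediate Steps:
t(U) = U/6 (t(U) = U*(⅙) = U/6)
a(P, j) = -⅓ (a(P, j) = (⅙)*(-2) = -⅓)
(m(-6)*a(-3, 2))*(6 - 3)² = (-3*(-⅓))*(6 - 3)² = 1*3² = 1*9 = 9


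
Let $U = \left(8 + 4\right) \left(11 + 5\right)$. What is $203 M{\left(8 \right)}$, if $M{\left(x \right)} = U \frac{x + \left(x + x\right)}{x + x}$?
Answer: $58464$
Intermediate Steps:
$U = 192$ ($U = 12 \cdot 16 = 192$)
$M{\left(x \right)} = 288$ ($M{\left(x \right)} = 192 \frac{x + \left(x + x\right)}{x + x} = 192 \frac{x + 2 x}{2 x} = 192 \cdot 3 x \frac{1}{2 x} = 192 \cdot \frac{3}{2} = 288$)
$203 M{\left(8 \right)} = 203 \cdot 288 = 58464$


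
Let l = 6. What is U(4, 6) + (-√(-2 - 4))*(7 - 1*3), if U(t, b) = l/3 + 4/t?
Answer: 3 - 4*I*√6 ≈ 3.0 - 9.798*I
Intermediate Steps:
U(t, b) = 2 + 4/t (U(t, b) = 6/3 + 4/t = 6*(⅓) + 4/t = 2 + 4/t)
U(4, 6) + (-√(-2 - 4))*(7 - 1*3) = (2 + 4/4) + (-√(-2 - 4))*(7 - 1*3) = (2 + 4*(¼)) + (-√(-6))*(7 - 3) = (2 + 1) - I*√6*4 = 3 - I*√6*4 = 3 - 4*I*√6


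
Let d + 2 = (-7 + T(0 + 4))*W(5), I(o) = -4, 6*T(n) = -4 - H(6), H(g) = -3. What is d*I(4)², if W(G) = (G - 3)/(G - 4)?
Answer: -784/3 ≈ -261.33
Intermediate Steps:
W(G) = (-3 + G)/(-4 + G)
T(n) = -⅙ (T(n) = (-4 - 1*(-3))/6 = (-4 + 3)/6 = (⅙)*(-1) = -⅙)
d = -49/3 (d = -2 + (-7 - ⅙)*((-3 + 5)/(-4 + 5)) = -2 - 43*2/(6*1) = -2 - 43*2/6 = -2 - 43/6*2 = -2 - 43/3 = -49/3 ≈ -16.333)
d*I(4)² = -49/3*(-4)² = -49/3*16 = -784/3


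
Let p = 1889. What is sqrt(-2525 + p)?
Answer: 2*I*sqrt(159) ≈ 25.219*I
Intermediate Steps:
sqrt(-2525 + p) = sqrt(-2525 + 1889) = sqrt(-636) = 2*I*sqrt(159)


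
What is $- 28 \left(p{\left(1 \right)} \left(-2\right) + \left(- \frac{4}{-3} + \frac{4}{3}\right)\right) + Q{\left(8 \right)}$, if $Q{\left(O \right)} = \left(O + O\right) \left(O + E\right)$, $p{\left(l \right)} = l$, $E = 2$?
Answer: $\frac{424}{3} \approx 141.33$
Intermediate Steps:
$Q{\left(O \right)} = 2 O \left(2 + O\right)$ ($Q{\left(O \right)} = \left(O + O\right) \left(O + 2\right) = 2 O \left(2 + O\right)$)
$- 28 \left(p{\left(1 \right)} \left(-2\right) + \left(- \frac{4}{-3} + \frac{4}{3}\right)\right) + Q{\left(8 \right)} = - 28 \left(1 \left(-2\right) + \left(- \frac{4}{-3} + \frac{4}{3}\right)\right) + 2 \cdot 8 \left(2 + 8\right) = - 28 \left(-2 + \left(\left(-4\right) \left(- \frac{1}{3}\right) + 4 \cdot \frac{1}{3}\right)\right) + 2 \cdot 8 \cdot 10 = - 28 \left(-2 + \left(\frac{4}{3} + \frac{4}{3}\right)\right) + 160 = - 28 \left(-2 + \frac{8}{3}\right) + 160 = \left(-28\right) \frac{2}{3} + 160 = - \frac{56}{3} + 160 = \frac{424}{3}$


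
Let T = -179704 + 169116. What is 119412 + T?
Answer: 108824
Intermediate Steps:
T = -10588
119412 + T = 119412 - 10588 = 108824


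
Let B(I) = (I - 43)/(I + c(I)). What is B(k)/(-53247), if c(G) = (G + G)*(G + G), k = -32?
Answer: 25/72131936 ≈ 3.4659e-7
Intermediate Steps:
c(G) = 4*G² (c(G) = (2*G)*(2*G) = 4*G²)
B(I) = (-43 + I)/(I + 4*I²) (B(I) = (I - 43)/(I + 4*I²) = (-43 + I)/(I + 4*I²))
B(k)/(-53247) = ((-43 - 32)/((-32)*(1 + 4*(-32))))/(-53247) = -1/32*(-75)/(1 - 128)*(-1/53247) = -1/32*(-75)/(-127)*(-1/53247) = -1/32*(-1/127)*(-75)*(-1/53247) = -75/4064*(-1/53247) = 25/72131936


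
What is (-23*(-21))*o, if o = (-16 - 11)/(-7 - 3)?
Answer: 13041/10 ≈ 1304.1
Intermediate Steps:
o = 27/10 (o = -27/(-10) = -27*(-1/10) = 27/10 ≈ 2.7000)
(-23*(-21))*o = -23*(-21)*(27/10) = 483*(27/10) = 13041/10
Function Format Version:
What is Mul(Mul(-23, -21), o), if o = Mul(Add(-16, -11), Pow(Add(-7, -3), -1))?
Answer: Rational(13041, 10) ≈ 1304.1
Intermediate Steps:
o = Rational(27, 10) (o = Mul(-27, Pow(-10, -1)) = Mul(-27, Rational(-1, 10)) = Rational(27, 10) ≈ 2.7000)
Mul(Mul(-23, -21), o) = Mul(Mul(-23, -21), Rational(27, 10)) = Mul(483, Rational(27, 10)) = Rational(13041, 10)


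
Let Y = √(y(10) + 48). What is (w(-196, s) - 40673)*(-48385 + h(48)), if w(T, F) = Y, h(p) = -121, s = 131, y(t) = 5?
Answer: 1972884538 - 48506*√53 ≈ 1.9725e+9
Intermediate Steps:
Y = √53 (Y = √(5 + 48) = √53 ≈ 7.2801)
w(T, F) = √53
(w(-196, s) - 40673)*(-48385 + h(48)) = (√53 - 40673)*(-48385 - 121) = (-40673 + √53)*(-48506) = 1972884538 - 48506*√53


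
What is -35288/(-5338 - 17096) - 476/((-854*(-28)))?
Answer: 14877287/9579318 ≈ 1.5531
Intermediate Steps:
-35288/(-5338 - 17096) - 476/((-854*(-28))) = -35288/(-22434) - 476/23912 = -35288*(-1/22434) - 476*1/23912 = 17644/11217 - 17/854 = 14877287/9579318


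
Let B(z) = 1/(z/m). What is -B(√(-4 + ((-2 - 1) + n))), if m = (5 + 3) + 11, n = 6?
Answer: 19*I ≈ 19.0*I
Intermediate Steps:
m = 19 (m = 8 + 11 = 19)
B(z) = 19/z (B(z) = 1/(z/19) = 19/z)
-B(√(-4 + ((-2 - 1) + n))) = -19/(√(-4 + ((-2 - 1) + 6))) = -19/(√(-4 + (-3 + 6))) = -19/(√(-4 + 3)) = -19/(√(-1)) = -19/I = -19*(-I) = -(-19)*I = 19*I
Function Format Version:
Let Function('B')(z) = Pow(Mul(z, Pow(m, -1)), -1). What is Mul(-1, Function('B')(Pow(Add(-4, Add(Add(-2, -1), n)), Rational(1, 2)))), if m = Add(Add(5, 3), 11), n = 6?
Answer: Mul(19, I) ≈ Mul(19.000, I)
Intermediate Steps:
m = 19 (m = Add(8, 11) = 19)
Function('B')(z) = Mul(19, Pow(z, -1)) (Function('B')(z) = Pow(Mul(z, Pow(19, -1)), -1) = Pow(Mul(z, Rational(1, 19)), -1) = Pow(Mul(Rational(1, 19), z), -1) = Mul(19, Pow(z, -1)))
Mul(-1, Function('B')(Pow(Add(-4, Add(Add(-2, -1), n)), Rational(1, 2)))) = Mul(-1, Mul(19, Pow(Pow(Add(-4, Add(Add(-2, -1), 6)), Rational(1, 2)), -1))) = Mul(-1, Mul(19, Pow(Pow(Add(-4, Add(-3, 6)), Rational(1, 2)), -1))) = Mul(-1, Mul(19, Pow(Pow(Add(-4, 3), Rational(1, 2)), -1))) = Mul(-1, Mul(19, Pow(Pow(-1, Rational(1, 2)), -1))) = Mul(-1, Mul(19, Pow(I, -1))) = Mul(-1, Mul(19, Mul(-1, I))) = Mul(-1, Mul(-19, I)) = Mul(19, I)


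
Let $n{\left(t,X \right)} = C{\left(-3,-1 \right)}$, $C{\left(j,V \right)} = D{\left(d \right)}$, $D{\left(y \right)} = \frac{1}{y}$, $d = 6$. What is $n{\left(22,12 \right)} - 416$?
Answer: $- \frac{2495}{6} \approx -415.83$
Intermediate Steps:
$C{\left(j,V \right)} = \frac{1}{6}$
$n{\left(t,X \right)} = \frac{1}{6}$
$n{\left(22,12 \right)} - 416 = \frac{1}{6} - 416 = - \frac{2495}{6}$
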